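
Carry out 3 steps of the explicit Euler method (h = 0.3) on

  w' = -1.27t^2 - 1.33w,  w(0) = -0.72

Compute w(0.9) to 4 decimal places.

-0.3141

Euler: w_{n+1} = w_n + h·f(t_n, w_n).
t=0.000000, w=-0.720000: f=0.957600 → w ← -0.720000 + 0.3·0.957600 = -0.432720
t=0.300000, w=-0.432720: f=0.461218 → w ← -0.432720 + 0.3·0.461218 = -0.294355
t=0.600000, w=-0.294355: f=-0.065708 → w ← -0.294355 + 0.3·(-0.065708) = -0.314067
w(0.9) ≈ -0.3141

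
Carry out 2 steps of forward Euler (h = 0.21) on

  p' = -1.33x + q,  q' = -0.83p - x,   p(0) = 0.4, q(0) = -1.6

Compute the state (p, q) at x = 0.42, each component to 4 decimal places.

Euler on (p,q): p_{n+1} = p_n + h·p', q_{n+1} = q_n + h·q'.
0.000000: (0.400000, -1.600000); f=(-1.600000, -0.332000) → (0.064000, -1.669720)
0.210000: (0.064000, -1.669720); f=(-1.949020, -0.263120) → (-0.345294, -1.724975)
(p(0.42), q(0.42)) ≈ (-0.3453, -1.7250)

-0.3453, -1.7250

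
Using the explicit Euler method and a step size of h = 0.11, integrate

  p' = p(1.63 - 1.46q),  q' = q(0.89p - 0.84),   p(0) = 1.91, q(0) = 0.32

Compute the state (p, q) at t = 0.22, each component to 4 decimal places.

2.4194, 0.3918

Euler on (p,q): p_{n+1} = p_n + h·p', q_{n+1} = q_n + h·q'.
0.000000: (1.910000, 0.320000); f=(2.220948, 0.275168) → (2.154304, 0.350268)
0.110000: (2.154304, 0.350268); f=(2.409822, 0.377355) → (2.419385, 0.391778)
(p(0.22), q(0.22)) ≈ (2.4194, 0.3918)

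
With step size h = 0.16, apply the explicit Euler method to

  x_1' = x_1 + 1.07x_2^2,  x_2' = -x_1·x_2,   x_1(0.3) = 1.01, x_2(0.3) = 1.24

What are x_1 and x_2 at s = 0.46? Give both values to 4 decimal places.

Euler on (x_1,x_2): x_1_{n+1} = x_1_n + h·x_1', x_2_{n+1} = x_2_n + h·x_2'.
0.300000: (1.010000, 1.240000); f=(2.655232, -1.252400) → (1.434837, 1.039616)
(x_1(0.46), x_2(0.46)) ≈ (1.4348, 1.0396)

1.4348, 1.0396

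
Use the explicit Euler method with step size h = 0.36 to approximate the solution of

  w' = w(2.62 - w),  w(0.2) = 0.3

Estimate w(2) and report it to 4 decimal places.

Euler: w_{n+1} = w_n + h·f(t_n, w_n).
t=0.200000, w=0.300000: f=0.696000 → w ← 0.300000 + 0.36·0.696000 = 0.550560
t=0.560000, w=0.550560: f=1.139351 → w ← 0.550560 + 0.36·1.139351 = 0.960726
t=0.920000, w=0.960726: f=1.594108 → w ← 0.960726 + 0.36·1.594108 = 1.534605
t=1.280000, w=1.534605: f=1.665653 → w ← 1.534605 + 0.36·1.665653 = 2.134240
t=1.640000, w=2.134240: f=1.036728 → w ← 2.134240 + 0.36·1.036728 = 2.507462
w(2) ≈ 2.5075

2.5075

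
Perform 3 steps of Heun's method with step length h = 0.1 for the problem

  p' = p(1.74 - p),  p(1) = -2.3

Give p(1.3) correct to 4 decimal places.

-17.1349

Heun: k1 = f(s_n, p_n); k2 = f(s_n + h, p_n + h·k1); p_{n+1} = p_n + (h/2)·(k1 + k2).
s=1.000000, p=-2.300000:
  k1 = f(1.000000, -2.300000) = -9.292000
  k2 = f(1.100000, -3.229200) = -16.046541
  p ← -2.300000 + (0.1/2)·(-9.292000 + (-16.046541)) = -3.566927
s=1.100000, p=-3.566927:
  k1 = f(1.100000, -3.566927) = -18.929421
  k2 = f(1.200000, -5.459869) = -39.310344
  p ← -3.566927 + (0.1/2)·(-18.929421 + (-39.310344)) = -6.478915
s=1.200000, p=-6.478915:
  k1 = f(1.200000, -6.478915) = -53.249656
  k2 = f(1.300000, -11.803881) = -159.870357
  p ← -6.478915 + (0.1/2)·(-53.249656 + (-159.870357)) = -17.134916
p(1.3) ≈ -17.1349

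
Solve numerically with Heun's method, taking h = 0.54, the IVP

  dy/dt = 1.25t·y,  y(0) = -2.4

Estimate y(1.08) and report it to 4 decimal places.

Heun: k1 = f(t_n, y_n); k2 = f(t_n + h, y_n + h·k1); y_{n+1} = y_n + (h/2)·(k1 + k2).
t=0.000000, y=-2.400000:
  k1 = f(0.000000, -2.400000) = 0.000000
  k2 = f(0.540000, -2.400000) = -1.620000
  y ← -2.400000 + (0.54/2)·(0.000000 + (-1.620000)) = -2.837400
t=0.540000, y=-2.837400:
  k1 = f(0.540000, -2.837400) = -1.915245
  k2 = f(1.080000, -3.871632) = -5.226704
  y ← -2.837400 + (0.54/2)·(-1.915245 + (-5.226704)) = -4.765726
y(1.08) ≈ -4.7657

-4.7657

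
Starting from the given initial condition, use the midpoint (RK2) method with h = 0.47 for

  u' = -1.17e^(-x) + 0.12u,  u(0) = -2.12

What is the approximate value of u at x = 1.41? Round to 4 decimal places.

-3.4882

Midpoint: k1 = f(x_n, u_n); k2 = f(x_n + h/2, u_n + (h/2)·k1); u_{n+1} = u_n + h·k2.
x=0.000000, u=-2.120000:
  k1 = f(0.000000, -2.120000) = -1.424400
  k2 = f(0.235000, -2.454734) = -1.219536
  u ← -2.120000 + 0.47·(-1.219536) = -2.693182
x=0.470000, u=-2.693182:
  k1 = f(0.470000, -2.693182) = -1.054434
  k2 = f(0.705000, -2.940974) = -0.931024
  u ← -2.693182 + 0.47·(-0.931024) = -3.130763
x=0.940000, u=-3.130763:
  k1 = f(0.940000, -3.130763) = -0.832726
  k2 = f(1.175000, -3.326454) = -0.760493
  u ← -3.130763 + 0.47·(-0.760493) = -3.488195
u(1.41) ≈ -3.4882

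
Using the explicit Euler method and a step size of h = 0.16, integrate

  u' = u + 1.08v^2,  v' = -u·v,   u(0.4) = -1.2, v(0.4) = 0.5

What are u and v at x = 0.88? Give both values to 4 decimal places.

-1.6530, 0.8989

Euler on (u,v): u_{n+1} = u_n + h·u', v_{n+1} = v_n + h·v'.
0.400000: (-1.200000, 0.500000); f=(-0.930000, 0.600000) → (-1.348800, 0.596000)
0.560000: (-1.348800, 0.596000); f=(-0.965167, 0.803885) → (-1.503227, 0.724622)
0.720000: (-1.503227, 0.724622); f=(-0.936144, 1.089270) → (-1.653010, 0.898905)
(u(0.88), v(0.88)) ≈ (-1.6530, 0.8989)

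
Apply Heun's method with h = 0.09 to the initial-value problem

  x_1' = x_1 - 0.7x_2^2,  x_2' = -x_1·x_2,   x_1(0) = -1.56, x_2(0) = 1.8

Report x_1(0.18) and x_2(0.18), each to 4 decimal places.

Heun on (x_1,x_2): k1 = f(x_n, state_n); k2 = f(x_n + h, state_n + h·k1); state_{n+1} = state_n + (h/2)·(k1 + k2).
0.000000: (-1.560000, 1.800000)
  k1 = (-3.828000, 2.808000)
  predictor → (-1.904520, 2.052720)
  k2 = (-4.854082, 3.909446)
  → (-1.950694, 2.102285)
0.090000: (-1.950694, 2.102285)
  k1 = (-5.044415, 4.100914)
  predictor → (-2.404691, 2.471367)
  k2 = (-6.680051, 5.942875)
  → (-2.478295, 2.554256)
(x_1(0.18), x_2(0.18)) ≈ (-2.4783, 2.5543)

-2.4783, 2.5543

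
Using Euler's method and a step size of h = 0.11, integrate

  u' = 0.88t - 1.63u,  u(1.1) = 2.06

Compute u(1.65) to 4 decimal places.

1.2288

Euler: u_{n+1} = u_n + h·f(t_n, u_n).
t=1.100000, u=2.060000: f=-2.389800 → u ← 2.060000 + 0.11·(-2.389800) = 1.797122
t=1.210000, u=1.797122: f=-1.864509 → u ← 1.797122 + 0.11·(-1.864509) = 1.592026
t=1.320000, u=1.592026: f=-1.433402 → u ← 1.592026 + 0.11·(-1.433402) = 1.434352
t=1.430000, u=1.434352: f=-1.079593 → u ← 1.434352 + 0.11·(-1.079593) = 1.315596
t=1.540000, u=1.315596: f=-0.789222 → u ← 1.315596 + 0.11·(-0.789222) = 1.228782
u(1.65) ≈ 1.2288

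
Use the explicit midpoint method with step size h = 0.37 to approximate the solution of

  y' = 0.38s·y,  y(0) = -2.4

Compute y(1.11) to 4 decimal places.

Midpoint: k1 = f(s_n, y_n); k2 = f(s_n + h/2, y_n + (h/2)·k1); y_{n+1} = y_n + h·k2.
s=0.000000, y=-2.400000:
  k1 = f(0.000000, -2.400000) = 0.000000
  k2 = f(0.185000, -2.400000) = -0.168720
  y ← -2.400000 + 0.37·(-0.168720) = -2.462426
s=0.370000, y=-2.462426:
  k1 = f(0.370000, -2.462426) = -0.346217
  k2 = f(0.555000, -2.526477) = -0.532834
  y ← -2.462426 + 0.37·(-0.532834) = -2.659575
s=0.740000, y=-2.659575:
  k1 = f(0.740000, -2.659575) = -0.747872
  k2 = f(0.925000, -2.797931) = -0.983473
  y ← -2.659575 + 0.37·(-0.983473) = -3.023460
y(1.11) ≈ -3.0235

-3.0235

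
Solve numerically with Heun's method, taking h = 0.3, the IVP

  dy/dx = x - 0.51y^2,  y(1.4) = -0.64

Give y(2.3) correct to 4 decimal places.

Heun: k1 = f(x_n, y_n); k2 = f(x_n + h, y_n + h·k1); y_{n+1} = y_n + (h/2)·(k1 + k2).
x=1.400000, y=-0.640000:
  k1 = f(1.400000, -0.640000) = 1.191104
  k2 = f(1.700000, -0.282669) = 1.659250
  y ← -0.640000 + (0.3/2)·(1.191104 + 1.659250) = -0.212447
x=1.700000, y=-0.212447:
  k1 = f(1.700000, -0.212447) = 1.676982
  k2 = f(2.000000, 0.290648) = 1.956917
  y ← -0.212447 + (0.3/2)·(1.676982 + 1.956917) = 0.332638
x=2.000000, y=0.332638:
  k1 = f(2.000000, 0.332638) = 1.943570
  k2 = f(2.300000, 0.915709) = 1.872353
  y ← 0.332638 + (0.3/2)·(1.943570 + 1.872353) = 0.905026
y(2.3) ≈ 0.9050

0.9050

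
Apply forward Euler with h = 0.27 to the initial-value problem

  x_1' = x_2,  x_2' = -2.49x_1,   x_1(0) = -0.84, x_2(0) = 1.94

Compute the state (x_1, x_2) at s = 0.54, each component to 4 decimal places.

Euler on (x_1,x_2): x_1_{n+1} = x_1_n + h·x_1', x_2_{n+1} = x_2_n + h·x_2'.
0.000000: (-0.840000, 1.940000); f=(1.940000, 2.091600) → (-0.316200, 2.504732)
0.270000: (-0.316200, 2.504732); f=(2.504732, 0.787338) → (0.360078, 2.717313)
(x_1(0.54), x_2(0.54)) ≈ (0.3601, 2.7173)

0.3601, 2.7173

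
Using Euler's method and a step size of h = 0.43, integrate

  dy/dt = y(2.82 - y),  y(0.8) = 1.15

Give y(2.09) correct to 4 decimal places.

Euler: y_{n+1} = y_n + h·f(t_n, y_n).
t=0.800000, y=1.150000: f=1.920500 → y ← 1.150000 + 0.43·1.920500 = 1.975815
t=1.230000, y=1.975815: f=1.667953 → y ← 1.975815 + 0.43·1.667953 = 2.693035
t=1.660000, y=2.693035: f=0.341921 → y ← 2.693035 + 0.43·0.341921 = 2.840061
y(2.09) ≈ 2.8401

2.8401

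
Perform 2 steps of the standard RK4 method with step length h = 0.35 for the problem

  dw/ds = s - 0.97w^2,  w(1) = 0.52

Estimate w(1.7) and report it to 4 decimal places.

RK4: k1 = f(s_n, w_n); k2 = f(s_n + h/2, w_n + (h/2)·k1); k3 = f(s_n + h/2, w_n + (h/2)·k2); k4 = f(s_n + h, w_n + h·k3); w_{n+1} = w_n + (h/6)·(k1 + 2k2 + 2k3 + k4).
s=1.000000, w=0.520000:
  k1 = f(1.000000, 0.520000) = 0.737712
  k2 = f(1.175000, 0.649100) = 0.766310
  k3 = f(1.175000, 0.654104) = 0.759983
  k4 = f(1.350000, 0.785994) = 0.750747
  w ← 0.520000 + (0.35/6)·(k1 + 2k2 + 2k3 + k4) = 0.784894
s=1.350000, w=0.784894:
  k1 = f(1.350000, 0.784894) = 0.752423
  k2 = f(1.525000, 0.916568) = 0.710106
  k3 = f(1.525000, 0.909163) = 0.723220
  k4 = f(1.700000, 1.038021) = 0.654836
  w ← 0.784894 + (0.35/6)·(k1 + 2k2 + 2k3 + k4) = 1.034206
w(1.7) ≈ 1.0342

1.0342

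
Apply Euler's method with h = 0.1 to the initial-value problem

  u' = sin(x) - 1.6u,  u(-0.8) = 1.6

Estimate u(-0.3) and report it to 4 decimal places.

0.4762

Euler: u_{n+1} = u_n + h·f(x_n, u_n).
x=-0.800000, u=1.600000: f=-3.277356 → u ← 1.600000 + 0.1·(-3.277356) = 1.272264
x=-0.700000, u=1.272264: f=-2.679841 → u ← 1.272264 + 0.1·(-2.679841) = 1.004280
x=-0.600000, u=1.004280: f=-2.171491 → u ← 1.004280 + 0.1·(-2.171491) = 0.787131
x=-0.500000, u=0.787131: f=-1.738835 → u ← 0.787131 + 0.1·(-1.738835) = 0.613248
x=-0.400000, u=0.613248: f=-1.370615 → u ← 0.613248 + 0.1·(-1.370615) = 0.476186
u(-0.3) ≈ 0.4762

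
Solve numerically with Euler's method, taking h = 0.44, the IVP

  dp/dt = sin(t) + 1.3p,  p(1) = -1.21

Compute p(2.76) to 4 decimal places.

Euler: p_{n+1} = p_n + h·f(t_n, p_n).
t=1.000000, p=-1.210000: f=-0.731529 → p ← -1.210000 + 0.44·(-0.731529) = -1.531873
t=1.440000, p=-1.531873: f=-0.999976 → p ← -1.531873 + 0.44·(-0.999976) = -1.971862
t=1.880000, p=-1.971862: f=-1.610845 → p ← -1.971862 + 0.44·(-1.610845) = -2.680634
t=2.320000, p=-2.680634: f=-2.752593 → p ← -2.680634 + 0.44·(-2.752593) = -3.891775
p(2.76) ≈ -3.8918

-3.8918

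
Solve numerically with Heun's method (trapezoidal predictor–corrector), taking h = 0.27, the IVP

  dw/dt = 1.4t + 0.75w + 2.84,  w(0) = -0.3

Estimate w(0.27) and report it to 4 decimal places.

0.5286

Heun: k1 = f(t_n, w_n); k2 = f(t_n + h, w_n + h·k1); w_{n+1} = w_n + (h/2)·(k1 + k2).
t=0.000000, w=-0.300000:
  k1 = f(0.000000, -0.300000) = 2.615000
  k2 = f(0.270000, 0.406050) = 3.522537
  w ← -0.300000 + (0.27/2)·(2.615000 + 3.522537) = 0.528568
w(0.27) ≈ 0.5286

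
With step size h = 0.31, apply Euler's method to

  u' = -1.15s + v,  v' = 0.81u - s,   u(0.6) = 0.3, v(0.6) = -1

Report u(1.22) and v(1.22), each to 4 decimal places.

-0.8926, -1.4490

Euler on (u,v): u_{n+1} = u_n + h·u', v_{n+1} = v_n + h·v'.
0.600000: (0.300000, -1.000000); f=(-1.690000, -0.357000) → (-0.223900, -1.110670)
0.910000: (-0.223900, -1.110670); f=(-2.157170, -1.091359) → (-0.892623, -1.448991)
(u(1.22), v(1.22)) ≈ (-0.8926, -1.4490)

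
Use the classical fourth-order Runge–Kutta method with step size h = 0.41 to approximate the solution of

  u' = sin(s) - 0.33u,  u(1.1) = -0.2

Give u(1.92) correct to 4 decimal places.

RK4: k1 = f(s_n, u_n); k2 = f(s_n + h/2, u_n + (h/2)·k1); k3 = f(s_n + h/2, u_n + (h/2)·k2); k4 = f(s_n + h, u_n + h·k3); u_{n+1} = u_n + (h/6)·(k1 + 2k2 + 2k3 + k4).
s=1.100000, u=-0.200000:
  k1 = f(1.100000, -0.200000) = 0.957207
  k2 = f(1.305000, -0.003772) = 0.966129
  k3 = f(1.305000, -0.001944) = 0.965525
  k4 = f(1.510000, 0.195865) = 0.933517
  u ← -0.200000 + (0.41/6)·(k1 + 2k2 + 2k3 + k4) = 0.193192
s=1.510000, u=0.193192:
  k1 = f(1.510000, 0.193192) = 0.934399
  k2 = f(1.715000, 0.384744) = 0.862655
  k3 = f(1.715000, 0.370036) = 0.867509
  k4 = f(1.920000, 0.548871) = 0.758518
  u ← 0.193192 + (0.41/6)·(k1 + 2k2 + 2k3 + k4) = 0.545331
u(1.92) ≈ 0.5453

0.5453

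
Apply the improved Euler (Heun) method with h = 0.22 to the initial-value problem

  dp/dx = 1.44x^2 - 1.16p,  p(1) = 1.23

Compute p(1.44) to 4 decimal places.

1.5223

Heun: k1 = f(x_n, p_n); k2 = f(x_n + h, p_n + h·k1); p_{n+1} = p_n + (h/2)·(k1 + k2).
x=1.000000, p=1.230000:
  k1 = f(1.000000, 1.230000) = 0.013200
  k2 = f(1.220000, 1.232904) = 0.713127
  p ← 1.230000 + (0.22/2)·(0.013200 + 0.713127) = 1.309896
x=1.220000, p=1.309896:
  k1 = f(1.220000, 1.309896) = 0.623817
  k2 = f(1.440000, 1.447136) = 1.307307
  p ← 1.309896 + (0.22/2)·(0.623817 + 1.307307) = 1.522320
p(1.44) ≈ 1.5223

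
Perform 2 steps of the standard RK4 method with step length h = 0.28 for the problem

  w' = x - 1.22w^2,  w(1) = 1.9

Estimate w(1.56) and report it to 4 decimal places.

RK4: k1 = f(x_n, w_n); k2 = f(x_n + h/2, w_n + (h/2)·k1); k3 = f(x_n + h/2, w_n + (h/2)·k2); k4 = f(x_n + h, w_n + h·k3); w_{n+1} = w_n + (h/6)·(k1 + 2k2 + 2k3 + k4).
x=1.000000, w=1.900000:
  k1 = f(1.000000, 1.900000) = -3.404200
  k2 = f(1.140000, 1.423412) = -1.331844
  k3 = f(1.140000, 1.713542) = -2.442195
  k4 = f(1.280000, 1.216185) = -0.524510
  w ← 1.900000 + (0.28/6)·(k1 + 2k2 + 2k3 + k4) = 1.364417
x=1.280000, w=1.364417:
  k1 = f(1.280000, 1.364417) = -0.991192
  k2 = f(1.420000, 1.225650) = -0.412705
  k3 = f(1.420000, 1.306638) = -0.662909
  k4 = f(1.560000, 1.178802) = -0.135281
  w ← 1.364417 + (0.28/6)·(k1 + 2k2 + 2k3 + k4) = 1.211457
w(1.56) ≈ 1.2115

1.2115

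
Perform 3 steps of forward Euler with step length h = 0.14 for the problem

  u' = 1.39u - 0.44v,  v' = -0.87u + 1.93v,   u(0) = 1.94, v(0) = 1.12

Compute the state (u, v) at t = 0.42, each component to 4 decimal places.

Euler on (u,v): u_{n+1} = u_n + h·u', v_{n+1} = v_n + h·v'.
0.000000: (1.940000, 1.120000); f=(2.203800, 0.473800) → (2.248532, 1.186332)
0.140000: (2.248532, 1.186332); f=(2.603473, 0.333398) → (2.613018, 1.233008)
0.280000: (2.613018, 1.233008); f=(3.089572, 0.106379) → (3.045558, 1.247901)
(u(0.42), v(0.42)) ≈ (3.0456, 1.2479)

3.0456, 1.2479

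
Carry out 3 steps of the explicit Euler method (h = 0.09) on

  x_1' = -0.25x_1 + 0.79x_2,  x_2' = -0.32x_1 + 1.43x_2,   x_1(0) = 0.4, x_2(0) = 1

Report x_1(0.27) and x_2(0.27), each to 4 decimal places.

Euler on (x_1,x_2): x_1_{n+1} = x_1_n + h·x_1', x_2_{n+1} = x_2_n + h·x_2'.
0.000000: (0.400000, 1.000000); f=(0.690000, 1.302000) → (0.462100, 1.117180)
0.090000: (0.462100, 1.117180); f=(0.767047, 1.449695) → (0.531134, 1.247653)
0.180000: (0.531134, 1.247653); f=(0.852862, 1.614180) → (0.607892, 1.392929)
(x_1(0.27), x_2(0.27)) ≈ (0.6079, 1.3929)

0.6079, 1.3929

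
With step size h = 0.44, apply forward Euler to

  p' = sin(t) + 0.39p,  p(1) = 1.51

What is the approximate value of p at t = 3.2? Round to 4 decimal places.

Euler: p_{n+1} = p_n + h·f(t_n, p_n).
t=1.000000, p=1.510000: f=1.430371 → p ← 1.510000 + 0.44·1.430371 = 2.139363
t=1.440000, p=2.139363: f=1.825810 → p ← 2.139363 + 0.44·1.825810 = 2.942720
t=1.880000, p=2.942720: f=2.100237 → p ← 2.942720 + 0.44·2.100237 = 3.866824
t=2.320000, p=3.866824: f=2.240293 → p ← 3.866824 + 0.44·2.240293 = 4.852553
t=2.760000, p=4.852553: f=2.264895 → p ← 4.852553 + 0.44·2.264895 = 5.849106
p(3.2) ≈ 5.8491

5.8491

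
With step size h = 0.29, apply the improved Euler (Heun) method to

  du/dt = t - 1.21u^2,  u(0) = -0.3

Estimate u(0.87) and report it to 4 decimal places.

0.0116

Heun: k1 = f(t_n, u_n); k2 = f(t_n + h, u_n + h·k1); u_{n+1} = u_n + (h/2)·(k1 + k2).
t=0.000000, u=-0.300000:
  k1 = f(0.000000, -0.300000) = -0.108900
  k2 = f(0.290000, -0.331581) = 0.156965
  u ← -0.300000 + (0.29/2)·(-0.108900 + 0.156965) = -0.293031
t=0.290000, u=-0.293031:
  k1 = f(0.290000, -0.293031) = 0.186101
  k2 = f(0.580000, -0.239061) = 0.510848
  u ← -0.293031 + (0.29/2)·(0.186101 + 0.510848) = -0.191973
t=0.580000, u=-0.191973:
  k1 = f(0.580000, -0.191973) = 0.535407
  k2 = f(0.870000, -0.036705) = 0.868370
  u ← -0.191973 + (0.29/2)·(0.535407 + 0.868370) = 0.011575
u(0.87) ≈ 0.0116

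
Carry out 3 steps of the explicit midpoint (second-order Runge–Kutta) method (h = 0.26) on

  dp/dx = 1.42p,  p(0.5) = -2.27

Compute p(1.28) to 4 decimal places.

Midpoint: k1 = f(x_n, p_n); k2 = f(x_n + h/2, p_n + (h/2)·k1); p_{n+1} = p_n + h·k2.
x=0.500000, p=-2.270000:
  k1 = f(0.500000, -2.270000) = -3.223400
  k2 = f(0.630000, -2.689042) = -3.818440
  p ← -2.270000 + 0.26·(-3.818440) = -3.262794
x=0.760000, p=-3.262794:
  k1 = f(0.760000, -3.262794) = -4.633168
  k2 = f(0.890000, -3.865106) = -5.488451
  p ← -3.262794 + 0.26·(-5.488451) = -4.689791
x=1.020000, p=-4.689791:
  k1 = f(1.020000, -4.689791) = -6.659504
  k2 = f(1.150000, -5.555527) = -7.888848
  p ← -4.689791 + 0.26·(-7.888848) = -6.740892
p(1.28) ≈ -6.7409

-6.7409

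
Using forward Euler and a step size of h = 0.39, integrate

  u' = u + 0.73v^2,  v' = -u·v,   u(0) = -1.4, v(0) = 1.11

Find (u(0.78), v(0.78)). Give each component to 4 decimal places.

Euler on (u,v): u_{n+1} = u_n + h·u', v_{n+1} = v_n + h·v'.
0.000000: (-1.400000, 1.110000); f=(-0.500567, 1.554000) → (-1.595221, 1.716060)
0.390000: (-1.595221, 1.716060); f=(0.554528, 2.737495) → (-1.378955, 2.783683)
(u(0.78), v(0.78)) ≈ (-1.3790, 2.7837)

-1.3790, 2.7837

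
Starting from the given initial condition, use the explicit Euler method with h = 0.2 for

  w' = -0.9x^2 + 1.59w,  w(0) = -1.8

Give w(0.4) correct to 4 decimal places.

Euler: w_{n+1} = w_n + h·f(x_n, w_n).
x=0.000000, w=-1.800000: f=-2.862000 → w ← -1.800000 + 0.2·(-2.862000) = -2.372400
x=0.200000, w=-2.372400: f=-3.808116 → w ← -2.372400 + 0.2·(-3.808116) = -3.134023
w(0.4) ≈ -3.1340

-3.1340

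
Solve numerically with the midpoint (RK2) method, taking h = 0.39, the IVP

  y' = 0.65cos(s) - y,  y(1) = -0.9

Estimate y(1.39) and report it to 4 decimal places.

-0.5511

Midpoint: k1 = f(s_n, y_n); k2 = f(s_n + h/2, y_n + (h/2)·k1); y_{n+1} = y_n + h·k2.
s=1.000000, y=-0.900000:
  k1 = f(1.000000, -0.900000) = 1.251196
  k2 = f(1.195000, -0.656017) = 0.894575
  y ← -0.900000 + 0.39·0.894575 = -0.551116
y(1.39) ≈ -0.5511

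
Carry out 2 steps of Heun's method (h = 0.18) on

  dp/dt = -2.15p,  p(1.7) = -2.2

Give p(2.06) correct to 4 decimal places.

-1.0410

Heun: k1 = f(t_n, p_n); k2 = f(t_n + h, p_n + h·k1); p_{n+1} = p_n + (h/2)·(k1 + k2).
t=1.700000, p=-2.200000:
  k1 = f(1.700000, -2.200000) = 4.730000
  k2 = f(1.880000, -1.348600) = 2.899490
  p ← -2.200000 + (0.18/2)·(4.730000 + 2.899490) = -1.513346
t=1.880000, p=-1.513346:
  k1 = f(1.880000, -1.513346) = 3.253694
  k2 = f(2.060000, -0.927681) = 1.994514
  p ← -1.513346 + (0.18/2)·(3.253694 + 1.994514) = -1.041007
p(2.06) ≈ -1.0410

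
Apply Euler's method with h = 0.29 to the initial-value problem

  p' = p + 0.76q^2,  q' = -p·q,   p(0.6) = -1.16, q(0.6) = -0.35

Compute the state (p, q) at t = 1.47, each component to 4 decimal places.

-2.2850, -1.0244

Euler on (p,q): p_{n+1} = p_n + h·p', q_{n+1} = q_n + h·q'.
0.600000: (-1.160000, -0.350000); f=(-1.066900, -0.406000) → (-1.469401, -0.467740)
0.890000: (-1.469401, -0.467740); f=(-1.303128, -0.687298) → (-1.847308, -0.667056)
1.180000: (-1.847308, -0.667056); f=(-1.509135, -1.232258) → (-2.284957, -1.024411)
(p(1.47), q(1.47)) ≈ (-2.2850, -1.0244)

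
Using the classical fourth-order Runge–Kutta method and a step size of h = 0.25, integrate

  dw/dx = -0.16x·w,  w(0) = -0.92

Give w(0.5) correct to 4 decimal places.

-0.9018

RK4: k1 = f(x_n, w_n); k2 = f(x_n + h/2, w_n + (h/2)·k1); k3 = f(x_n + h/2, w_n + (h/2)·k2); k4 = f(x_n + h, w_n + h·k3); w_{n+1} = w_n + (h/6)·(k1 + 2k2 + 2k3 + k4).
x=0.000000, w=-0.920000:
  k1 = f(0.000000, -0.920000) = 0.000000
  k2 = f(0.125000, -0.920000) = 0.018400
  k3 = f(0.125000, -0.917700) = 0.018354
  k4 = f(0.250000, -0.915412) = 0.036616
  w ← -0.920000 + (0.25/6)·(k1 + 2k2 + 2k3 + k4) = -0.915411
x=0.250000, w=-0.915411:
  k1 = f(0.250000, -0.915411) = 0.036616
  k2 = f(0.375000, -0.910834) = 0.054650
  k3 = f(0.375000, -0.908580) = 0.054515
  k4 = f(0.500000, -0.901783) = 0.072143
  w ← -0.915411 + (0.25/6)·(k1 + 2k2 + 2k3 + k4) = -0.901783
w(0.5) ≈ -0.9018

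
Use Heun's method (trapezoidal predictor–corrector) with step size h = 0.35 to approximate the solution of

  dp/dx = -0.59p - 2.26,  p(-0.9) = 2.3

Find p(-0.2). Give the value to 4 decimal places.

0.2397

Heun: k1 = f(x_n, p_n); k2 = f(x_n + h, p_n + h·k1); p_{n+1} = p_n + (h/2)·(k1 + k2).
x=-0.900000, p=2.300000:
  k1 = f(-0.900000, 2.300000) = -3.617000
  k2 = f(-0.550000, 1.034050) = -2.870089
  p ← 2.300000 + (0.35/2)·(-3.617000 + (-2.870089)) = 1.164759
x=-0.550000, p=1.164759:
  k1 = f(-0.550000, 1.164759) = -2.947208
  k2 = f(-0.200000, 0.133237) = -2.338610
  p ← 1.164759 + (0.35/2)·(-2.947208 + (-2.338610)) = 0.239741
p(-0.2) ≈ 0.2397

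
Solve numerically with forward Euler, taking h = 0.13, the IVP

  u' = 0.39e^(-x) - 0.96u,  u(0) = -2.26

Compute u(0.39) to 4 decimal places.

-1.3982

Euler: u_{n+1} = u_n + h·f(x_n, u_n).
x=0.000000, u=-2.260000: f=2.559600 → u ← -2.260000 + 0.13·2.559600 = -1.927252
x=0.130000, u=-1.927252: f=2.192619 → u ← -1.927252 + 0.13·2.192619 = -1.642212
x=0.260000, u=-1.642212: f=1.877233 → u ← -1.642212 + 0.13·1.877233 = -1.398171
u(0.39) ≈ -1.3982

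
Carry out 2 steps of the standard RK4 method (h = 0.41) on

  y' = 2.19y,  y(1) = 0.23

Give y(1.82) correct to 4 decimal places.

RK4: k1 = f(t_n, y_n); k2 = f(t_n + h/2, y_n + (h/2)·k1); k3 = f(t_n + h/2, y_n + (h/2)·k2); k4 = f(t_n + h, y_n + h·k3); y_{n+1} = y_n + (h/6)·(k1 + 2k2 + 2k3 + k4).
t=1.000000, y=0.230000:
  k1 = f(1.000000, 0.230000) = 0.503700
  k2 = f(1.205000, 0.333259) = 0.729836
  k3 = f(1.205000, 0.379616) = 0.831360
  k4 = f(1.410000, 0.570858) = 1.250178
  y ← 0.230000 + (0.41/6)·(k1 + 2k2 + 2k3 + k4) = 0.563212
t=1.410000, y=0.563212:
  k1 = f(1.410000, 0.563212) = 1.233434
  k2 = f(1.615000, 0.816066) = 1.787184
  k3 = f(1.615000, 0.929585) = 2.035790
  k4 = f(1.820000, 1.397886) = 3.061370
  y ← 0.563212 + (0.41/6)·(k1 + 2k2 + 2k3 + k4) = 1.379163
y(1.82) ≈ 1.3792

1.3792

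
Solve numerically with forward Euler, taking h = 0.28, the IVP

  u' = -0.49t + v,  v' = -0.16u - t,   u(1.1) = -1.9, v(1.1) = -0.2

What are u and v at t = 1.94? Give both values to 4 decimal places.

Euler on (u,v): u_{n+1} = u_n + h·u', v_{n+1} = v_n + h·v'.
1.100000: (-1.900000, -0.200000); f=(-0.739000, -0.796000) → (-2.106920, -0.422880)
1.380000: (-2.106920, -0.422880); f=(-1.099080, -1.042893) → (-2.414662, -0.714890)
1.660000: (-2.414662, -0.714890); f=(-1.528290, -1.273654) → (-2.842584, -1.071513)
(u(1.94), v(1.94)) ≈ (-2.8426, -1.0715)

-2.8426, -1.0715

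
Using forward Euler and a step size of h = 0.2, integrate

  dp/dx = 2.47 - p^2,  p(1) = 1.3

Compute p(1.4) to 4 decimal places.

Euler: p_{n+1} = p_n + h·f(x_n, p_n).
x=1.000000, p=1.300000: f=0.780000 → p ← 1.300000 + 0.2·0.780000 = 1.456000
x=1.200000, p=1.456000: f=0.350064 → p ← 1.456000 + 0.2·0.350064 = 1.526013
p(1.4) ≈ 1.5260

1.5260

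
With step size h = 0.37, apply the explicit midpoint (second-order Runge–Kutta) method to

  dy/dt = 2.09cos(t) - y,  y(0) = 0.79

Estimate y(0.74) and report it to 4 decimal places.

Midpoint: k1 = f(t_n, y_n); k2 = f(t_n + h/2, y_n + (h/2)·k1); y_{n+1} = y_n + h·k2.
t=0.000000, y=0.790000:
  k1 = f(0.000000, 0.790000) = 1.300000
  k2 = f(0.185000, 1.030500) = 1.023837
  y ← 0.790000 + 0.37·1.023837 = 1.168820
t=0.370000, y=1.168820:
  k1 = f(0.370000, 1.168820) = 0.779745
  k2 = f(0.555000, 1.313072) = 0.463220
  y ← 1.168820 + 0.37·0.463220 = 1.340211
y(0.74) ≈ 1.3402

1.3402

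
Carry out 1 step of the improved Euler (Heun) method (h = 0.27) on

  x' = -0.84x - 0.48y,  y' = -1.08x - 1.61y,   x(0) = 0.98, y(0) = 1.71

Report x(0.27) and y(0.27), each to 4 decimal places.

0.6531, 0.9693

Heun on (x,y): k1 = f(t_n, state_n); k2 = f(t_n + h, state_n + h·k1); state_{n+1} = state_n + (h/2)·(k1 + k2).
0.000000: (0.980000, 1.710000)
  k1 = (-1.644000, -3.811500)
  predictor → (0.536120, 0.680895)
  k2 = (-0.777170, -1.675251)
  → (0.653142, 0.969289)
(x(0.27), y(0.27)) ≈ (0.6531, 0.9693)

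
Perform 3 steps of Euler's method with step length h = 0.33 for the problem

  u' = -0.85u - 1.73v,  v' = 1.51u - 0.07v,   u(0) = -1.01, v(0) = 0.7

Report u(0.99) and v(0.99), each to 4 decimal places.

Euler on (u,v): u_{n+1} = u_n + h·u', v_{n+1} = v_n + h·v'.
0.000000: (-1.010000, 0.700000); f=(-0.352500, -1.574100) → (-1.126325, 0.180547)
0.330000: (-1.126325, 0.180547); f=(0.645030, -1.713389) → (-0.913465, -0.384871)
0.660000: (-0.913465, -0.384871); f=(1.442273, -1.352391) → (-0.437515, -0.831161)
(u(0.99), v(0.99)) ≈ (-0.4375, -0.8312)

-0.4375, -0.8312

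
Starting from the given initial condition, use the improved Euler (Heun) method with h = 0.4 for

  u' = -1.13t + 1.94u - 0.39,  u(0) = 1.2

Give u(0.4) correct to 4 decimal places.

Heun: k1 = f(t_n, u_n); k2 = f(t_n + h, u_n + h·k1); u_{n+1} = u_n + (h/2)·(k1 + k2).
t=0.000000, u=1.200000:
  k1 = f(0.000000, 1.200000) = 1.938000
  k2 = f(0.400000, 1.975200) = 2.989888
  u ← 1.200000 + (0.4/2)·(1.938000 + 2.989888) = 2.185578
u(0.4) ≈ 2.1856

2.1856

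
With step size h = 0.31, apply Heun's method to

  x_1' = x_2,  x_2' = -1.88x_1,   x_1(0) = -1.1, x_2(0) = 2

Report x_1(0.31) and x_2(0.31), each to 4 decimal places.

-0.3806, 2.4604

Heun on (x_1,x_2): k1 = f(s_n, state_n); k2 = f(s_n + h, state_n + h·k1); state_{n+1} = state_n + (h/2)·(k1 + k2).
0.000000: (-1.100000, 2.000000)
  k1 = (2.000000, 2.068000)
  predictor → (-0.480000, 2.641080)
  k2 = (2.641080, 0.902400)
  → (-0.380633, 2.460412)
(x_1(0.31), x_2(0.31)) ≈ (-0.3806, 2.4604)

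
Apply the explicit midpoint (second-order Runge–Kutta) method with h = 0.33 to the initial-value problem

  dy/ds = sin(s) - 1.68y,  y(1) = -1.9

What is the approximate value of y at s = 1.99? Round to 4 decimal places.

0.0446

Midpoint: k1 = f(s_n, y_n); k2 = f(s_n + h/2, y_n + (h/2)·k1); y_{n+1} = y_n + h·k2.
s=1.000000, y=-1.900000:
  k1 = f(1.000000, -1.900000) = 4.033471
  k2 = f(1.165000, -1.234477) = 2.992710
  y ← -1.900000 + 0.33·2.992710 = -0.912406
s=1.330000, y=-0.912406:
  k1 = f(1.330000, -0.912406) = 2.503990
  k2 = f(1.495000, -0.499247) = 1.835864
  y ← -0.912406 + 0.33·1.835864 = -0.306570
s=1.660000, y=-0.306570:
  k1 = f(1.660000, -0.306570) = 1.511062
  k2 = f(1.825000, -0.057245) = 1.064036
  y ← -0.306570 + 0.33·1.064036 = 0.044561
y(1.99) ≈ 0.0446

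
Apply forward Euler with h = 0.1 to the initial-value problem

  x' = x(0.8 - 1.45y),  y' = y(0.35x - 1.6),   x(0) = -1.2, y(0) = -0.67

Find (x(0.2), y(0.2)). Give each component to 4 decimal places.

Euler on (x,y): x_{n+1} = x_n + h·x', y_{n+1} = y_n + h·y'.
0.000000: (-1.200000, -0.670000); f=(-2.125800, 1.353400) → (-1.412580, -0.534660)
0.100000: (-1.412580, -0.534660); f=(-2.225177, 1.119794) → (-1.635098, -0.422681)
(x(0.2), y(0.2)) ≈ (-1.6351, -0.4227)

-1.6351, -0.4227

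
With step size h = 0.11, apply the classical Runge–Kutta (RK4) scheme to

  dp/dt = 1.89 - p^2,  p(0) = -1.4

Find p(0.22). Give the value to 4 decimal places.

RK4: k1 = f(t_n, p_n); k2 = f(t_n + h/2, p_n + (h/2)·k1); k3 = f(t_n + h/2, p_n + (h/2)·k2); k4 = f(t_n + h, p_n + h·k3); p_{n+1} = p_n + (h/6)·(k1 + 2k2 + 2k3 + k4).
t=0.000000, p=-1.400000:
  k1 = f(0.000000, -1.400000) = -0.070000
  k2 = f(0.055000, -1.403850) = -0.080795
  k3 = f(0.055000, -1.404444) = -0.082462
  k4 = f(0.110000, -1.409071) = -0.095481
  p ← -1.400000 + (0.11/6)·(k1 + 2k2 + 2k3 + k4) = -1.409020
t=0.110000, p=-1.409020:
  k1 = f(0.110000, -1.409020) = -0.095337
  k2 = f(0.165000, -1.414263) = -0.110141
  k3 = f(0.165000, -1.415078) = -0.112445
  k4 = f(0.220000, -1.421389) = -0.130346
  p ← -1.409020 + (0.11/6)·(k1 + 2k2 + 2k3 + k4) = -1.421319
p(0.22) ≈ -1.4213

-1.4213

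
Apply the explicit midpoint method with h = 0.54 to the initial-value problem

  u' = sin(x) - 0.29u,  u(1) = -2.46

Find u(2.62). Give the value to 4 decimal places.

Midpoint: k1 = f(x_n, u_n); k2 = f(x_n + h/2, u_n + (h/2)·k1); u_{n+1} = u_n + h·k2.
x=1.000000, u=-2.460000:
  k1 = f(1.000000, -2.460000) = 1.554871
  k2 = f(1.270000, -2.040185) = 1.546754
  u ← -2.460000 + 0.54·1.546754 = -1.624753
x=1.540000, u=-1.624753:
  k1 = f(1.540000, -1.624753) = 1.470704
  k2 = f(1.810000, -1.227662) = 1.327549
  u ← -1.624753 + 0.54·1.327549 = -0.907876
x=2.080000, u=-0.907876:
  k1 = f(2.080000, -0.907876) = 1.136417
  k2 = f(2.350000, -0.601043) = 0.885776
  u ← -0.907876 + 0.54·0.885776 = -0.429557
u(2.62) ≈ -0.4296

-0.4296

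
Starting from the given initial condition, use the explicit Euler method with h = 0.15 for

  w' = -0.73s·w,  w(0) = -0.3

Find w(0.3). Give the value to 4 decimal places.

-0.2951

Euler: w_{n+1} = w_n + h·f(s_n, w_n).
s=0.000000, w=-0.300000: f=0.000000 → w ← -0.300000 + 0.15·0.000000 = -0.300000
s=0.150000, w=-0.300000: f=0.032850 → w ← -0.300000 + 0.15·0.032850 = -0.295073
w(0.3) ≈ -0.2951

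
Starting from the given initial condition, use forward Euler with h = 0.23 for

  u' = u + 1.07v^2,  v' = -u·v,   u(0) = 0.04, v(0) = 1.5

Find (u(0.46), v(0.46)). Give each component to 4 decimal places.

Euler on (u,v): u_{n+1} = u_n + h·u', v_{n+1} = v_n + h·v'.
0.000000: (0.040000, 1.500000); f=(2.447500, -0.060000) → (0.602925, 1.486200)
0.230000: (0.602925, 1.486200); f=(2.966331, -0.896067) → (1.285181, 1.280105)
(u(0.46), v(0.46)) ≈ (1.2852, 1.2801)

1.2852, 1.2801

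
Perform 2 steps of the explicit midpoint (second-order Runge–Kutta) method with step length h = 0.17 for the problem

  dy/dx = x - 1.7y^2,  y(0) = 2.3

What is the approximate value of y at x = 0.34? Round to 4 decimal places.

Midpoint: k1 = f(x_n, y_n); k2 = f(x_n + h/2, y_n + (h/2)·k1); y_{n+1} = y_n + h·k2.
x=0.000000, y=2.300000:
  k1 = f(0.000000, 2.300000) = -8.993000
  k2 = f(0.085000, 1.535595) = -3.923688
  y ← 2.300000 + 0.17·(-3.923688) = 1.632973
x=0.170000, y=1.632973:
  k1 = f(0.170000, 1.632973) = -4.363221
  k2 = f(0.255000, 1.262099) = -2.452920
  y ← 1.632973 + 0.17·(-2.452920) = 1.215977
y(0.34) ≈ 1.2160

1.2160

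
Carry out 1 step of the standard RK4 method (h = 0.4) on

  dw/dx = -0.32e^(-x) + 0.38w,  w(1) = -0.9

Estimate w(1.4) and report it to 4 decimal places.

-1.0899

RK4: k1 = f(x_n, w_n); k2 = f(x_n + h/2, w_n + (h/2)·k1); k3 = f(x_n + h/2, w_n + (h/2)·k2); k4 = f(x_n + h, w_n + h·k3); w_{n+1} = w_n + (h/6)·(k1 + 2k2 + 2k3 + k4).
x=1.000000, w=-0.900000:
  k1 = f(1.000000, -0.900000) = -0.459721
  k2 = f(1.200000, -0.991944) = -0.473321
  k3 = f(1.200000, -0.994664) = -0.474355
  k4 = f(1.400000, -1.089742) = -0.493013
  w ← -0.900000 + (0.4/6)·(k1 + 2k2 + 2k3 + k4) = -1.089872
w(1.4) ≈ -1.0899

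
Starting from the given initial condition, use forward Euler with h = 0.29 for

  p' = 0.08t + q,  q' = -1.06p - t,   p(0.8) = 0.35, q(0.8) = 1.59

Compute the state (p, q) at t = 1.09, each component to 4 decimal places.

Euler on (p,q): p_{n+1} = p_n + h·p', q_{n+1} = q_n + h·q'.
0.800000: (0.350000, 1.590000); f=(1.654000, -1.171000) → (0.829660, 1.250410)
(p(1.09), q(1.09)) ≈ (0.8297, 1.2504)

0.8297, 1.2504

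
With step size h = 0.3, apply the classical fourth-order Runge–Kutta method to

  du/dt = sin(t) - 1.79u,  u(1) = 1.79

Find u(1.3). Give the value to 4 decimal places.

1.2591

RK4: k1 = f(t_n, u_n); k2 = f(t_n + h/2, u_n + (h/2)·k1); k3 = f(t_n + h/2, u_n + (h/2)·k2); k4 = f(t_n + h, u_n + h·k3); u_{n+1} = u_n + (h/6)·(k1 + 2k2 + 2k3 + k4).
t=1.000000, u=1.790000:
  k1 = f(1.000000, 1.790000) = -2.362629
  k2 = f(1.150000, 1.435606) = -1.656970
  k3 = f(1.150000, 1.541454) = -1.846440
  k4 = f(1.300000, 1.236068) = -1.249004
  u ← 1.790000 + (0.3/6)·(k1 + 2k2 + 2k3 + k4) = 1.259077
u(1.3) ≈ 1.2591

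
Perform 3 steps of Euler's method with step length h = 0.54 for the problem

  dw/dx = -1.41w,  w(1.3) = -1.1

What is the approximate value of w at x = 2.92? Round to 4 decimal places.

Euler: w_{n+1} = w_n + h·f(x_n, w_n).
x=1.300000, w=-1.100000: f=1.551000 → w ← -1.100000 + 0.54·1.551000 = -0.262460
x=1.840000, w=-0.262460: f=0.370069 → w ← -0.262460 + 0.54·0.370069 = -0.062623
x=2.380000, w=-0.062623: f=0.088298 → w ← -0.062623 + 0.54·0.088298 = -0.014942
w(2.92) ≈ -0.0149

-0.0149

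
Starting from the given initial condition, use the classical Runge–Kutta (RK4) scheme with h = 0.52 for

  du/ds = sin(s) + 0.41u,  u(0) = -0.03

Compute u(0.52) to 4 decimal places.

RK4: k1 = f(s_n, u_n); k2 = f(s_n + h/2, u_n + (h/2)·k1); k3 = f(s_n + h/2, u_n + (h/2)·k2); k4 = f(s_n + h, u_n + h·k3); u_{n+1} = u_n + (h/6)·(k1 + 2k2 + 2k3 + k4).
s=0.000000, u=-0.030000:
  k1 = f(0.000000, -0.030000) = -0.012300
  k2 = f(0.260000, -0.033198) = 0.243469
  k3 = f(0.260000, 0.033302) = 0.270734
  k4 = f(0.520000, 0.110782) = 0.542301
  u ← -0.030000 + (0.52/6)·(k1 + 2k2 + 2k3 + k4) = 0.105062
u(0.52) ≈ 0.1051

0.1051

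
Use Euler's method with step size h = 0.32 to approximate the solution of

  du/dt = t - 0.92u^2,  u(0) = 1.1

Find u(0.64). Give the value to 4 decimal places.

0.6833

Euler: u_{n+1} = u_n + h·f(t_n, u_n).
t=0.000000, u=1.100000: f=-1.113200 → u ← 1.100000 + 0.32·(-1.113200) = 0.743776
t=0.320000, u=0.743776: f=-0.188947 → u ← 0.743776 + 0.32·(-0.188947) = 0.683313
u(0.64) ≈ 0.6833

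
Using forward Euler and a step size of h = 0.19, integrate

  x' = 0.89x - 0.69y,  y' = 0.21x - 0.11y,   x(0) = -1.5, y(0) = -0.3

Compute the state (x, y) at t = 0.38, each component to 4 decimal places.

-1.9579, -0.4146

Euler on (x,y): x_{n+1} = x_n + h·x', y_{n+1} = y_n + h·y'.
0.000000: (-1.500000, -0.300000); f=(-1.128000, -0.282000) → (-1.714320, -0.353580)
0.190000: (-1.714320, -0.353580); f=(-1.281775, -0.321113) → (-1.957857, -0.414592)
(x(0.38), y(0.38)) ≈ (-1.9579, -0.4146)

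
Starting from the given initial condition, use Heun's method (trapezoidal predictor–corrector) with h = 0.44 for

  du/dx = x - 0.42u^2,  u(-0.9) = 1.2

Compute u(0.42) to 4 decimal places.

0.6023

Heun: k1 = f(x_n, u_n); k2 = f(x_n + h, u_n + h·k1); u_{n+1} = u_n + (h/2)·(k1 + k2).
x=-0.900000, u=1.200000:
  k1 = f(-0.900000, 1.200000) = -1.504800
  k2 = f(-0.460000, 0.537888) = -0.581516
  u ← 1.200000 + (0.44/2)·(-1.504800 + (-0.581516)) = 0.741011
x=-0.460000, u=0.741011:
  k1 = f(-0.460000, 0.741011) = -0.690621
  k2 = f(-0.020000, 0.437137) = -0.100257
  u ← 0.741011 + (0.44/2)·(-0.690621 + (-0.100257)) = 0.567017
x=-0.020000, u=0.567017:
  k1 = f(-0.020000, 0.567017) = -0.155034
  k2 = f(0.420000, 0.498803) = 0.315502
  u ← 0.567017 + (0.44/2)·(-0.155034 + 0.315502) = 0.602320
u(0.42) ≈ 0.6023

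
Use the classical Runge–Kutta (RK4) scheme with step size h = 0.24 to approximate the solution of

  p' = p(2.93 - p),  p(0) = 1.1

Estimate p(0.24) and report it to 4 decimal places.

1.6067

RK4: k1 = f(t_n, p_n); k2 = f(t_n + h/2, p_n + (h/2)·k1); k3 = f(t_n + h/2, p_n + (h/2)·k2); k4 = f(t_n + h, p_n + h·k3); p_{n+1} = p_n + (h/6)·(k1 + 2k2 + 2k3 + k4).
t=0.000000, p=1.100000:
  k1 = f(0.000000, 1.100000) = 2.013000
  k2 = f(0.120000, 1.341560) = 2.130988
  k3 = f(0.120000, 1.355719) = 2.134283
  k4 = f(0.240000, 1.612228) = 2.124549
  p ← 1.100000 + (0.24/6)·(k1 + 2k2 + 2k3 + k4) = 1.606724
p(0.24) ≈ 1.6067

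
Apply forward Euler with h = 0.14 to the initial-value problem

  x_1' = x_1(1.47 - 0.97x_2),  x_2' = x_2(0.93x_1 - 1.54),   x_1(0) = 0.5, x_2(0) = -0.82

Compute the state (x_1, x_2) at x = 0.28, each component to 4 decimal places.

Euler on (x_1,x_2): x_1_{n+1} = x_1_n + h·x_1', x_2_{n+1} = x_2_n + h·x_2'.
0.000000: (0.500000, -0.820000); f=(1.132700, 0.881500) → (0.658578, -0.696590)
0.140000: (0.658578, -0.696590); f=(1.413106, 0.646103) → (0.856413, -0.606136)
(x_1(0.28), x_2(0.28)) ≈ (0.8564, -0.6061)

0.8564, -0.6061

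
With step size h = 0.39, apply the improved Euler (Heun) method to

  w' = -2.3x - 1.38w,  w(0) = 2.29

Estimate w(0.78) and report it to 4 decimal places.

Heun: k1 = f(x_n, w_n); k2 = f(x_n + h, w_n + h·k1); w_{n+1} = w_n + (h/2)·(k1 + k2).
x=0.000000, w=2.290000:
  k1 = f(0.000000, 2.290000) = -3.160200
  k2 = f(0.390000, 1.057522) = -2.356380
  w ← 2.290000 + (0.39/2)·(-3.160200 + (-2.356380)) = 1.214267
x=0.390000, w=1.214267:
  k1 = f(0.390000, 1.214267) = -2.572688
  k2 = f(0.780000, 0.210918) = -2.085067
  w ← 1.214267 + (0.39/2)·(-2.572688 + (-2.085067)) = 0.306004
w(0.78) ≈ 0.3060

0.3060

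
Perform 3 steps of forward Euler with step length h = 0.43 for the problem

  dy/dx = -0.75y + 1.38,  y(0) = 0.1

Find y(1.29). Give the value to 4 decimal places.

1.2989

Euler: y_{n+1} = y_n + h·f(x_n, y_n).
x=0.000000, y=0.100000: f=1.305000 → y ← 0.100000 + 0.43·1.305000 = 0.661150
x=0.430000, y=0.661150: f=0.884138 → y ← 0.661150 + 0.43·0.884138 = 1.041329
x=0.860000, y=1.041329: f=0.599003 → y ← 1.041329 + 0.43·0.599003 = 1.298900
y(1.29) ≈ 1.2989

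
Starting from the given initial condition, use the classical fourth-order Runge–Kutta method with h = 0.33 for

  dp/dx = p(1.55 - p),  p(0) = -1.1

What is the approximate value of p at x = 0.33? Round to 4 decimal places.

RK4: k1 = f(x_n, p_n); k2 = f(x_n + h/2, p_n + (h/2)·k1); k3 = f(x_n + h/2, p_n + (h/2)·k2); k4 = f(x_n + h, p_n + h·k3); p_{n+1} = p_n + (h/6)·(k1 + 2k2 + 2k3 + k4).
x=0.000000, p=-1.100000:
  k1 = f(0.000000, -1.100000) = -2.915000
  k2 = f(0.165000, -1.580975) = -4.949993
  k3 = f(0.165000, -1.916749) = -6.644887
  k4 = f(0.330000, -3.292813) = -15.946475
  p ← -1.100000 + (0.33/6)·(k1 + 2k2 + 2k3 + k4) = -3.412818
p(0.33) ≈ -3.4128

-3.4128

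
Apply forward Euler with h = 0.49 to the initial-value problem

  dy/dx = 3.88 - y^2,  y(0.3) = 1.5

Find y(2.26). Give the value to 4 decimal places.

1.6818

Euler: y_{n+1} = y_n + h·f(x_n, y_n).
x=0.300000, y=1.500000: f=1.630000 → y ← 1.500000 + 0.49·1.630000 = 2.298700
x=0.790000, y=2.298700: f=-1.404022 → y ← 2.298700 + 0.49·(-1.404022) = 1.610729
x=1.280000, y=1.610729: f=1.285551 → y ← 1.610729 + 0.49·1.285551 = 2.240649
x=1.770000, y=2.240649: f=-1.140509 → y ← 2.240649 + 0.49·(-1.140509) = 1.681800
y(2.26) ≈ 1.6818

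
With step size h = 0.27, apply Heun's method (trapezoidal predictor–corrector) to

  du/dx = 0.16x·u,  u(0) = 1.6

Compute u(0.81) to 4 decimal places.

Heun: k1 = f(x_n, u_n); k2 = f(x_n + h, u_n + h·k1); u_{n+1} = u_n + (h/2)·(k1 + k2).
x=0.000000, u=1.600000:
  k1 = f(0.000000, 1.600000) = 0.000000
  k2 = f(0.270000, 1.600000) = 0.069120
  u ← 1.600000 + (0.27/2)·(0.000000 + 0.069120) = 1.609331
x=0.270000, u=1.609331:
  k1 = f(0.270000, 1.609331) = 0.069523
  k2 = f(0.540000, 1.628102) = 0.140668
  u ← 1.609331 + (0.27/2)·(0.069523 + 0.140668) = 1.637707
x=0.540000, u=1.637707:
  k1 = f(0.540000, 1.637707) = 0.141498
  k2 = f(0.810000, 1.675911) = 0.217198
  u ← 1.637707 + (0.27/2)·(0.141498 + 0.217198) = 1.686131
u(0.81) ≈ 1.6861

1.6861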